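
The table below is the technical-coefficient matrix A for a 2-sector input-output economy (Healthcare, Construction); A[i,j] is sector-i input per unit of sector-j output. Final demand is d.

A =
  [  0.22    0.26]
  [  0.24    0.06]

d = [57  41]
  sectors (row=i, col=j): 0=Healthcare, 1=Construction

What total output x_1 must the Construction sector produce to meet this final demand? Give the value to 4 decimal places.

Form M = I − A:
  [  0.78   -0.26]
  [ -0.24    0.94]
Leontief inverse L = M⁻¹:
  [  1.4013    0.3876]
  [  0.3578    1.1628]
Total output x = L · d:
  x_0 = 1.4013·57 + 0.3876·41 = 95.7662
  x_1 = 0.3578·57 + 1.1628·41 = 68.0680

68.0680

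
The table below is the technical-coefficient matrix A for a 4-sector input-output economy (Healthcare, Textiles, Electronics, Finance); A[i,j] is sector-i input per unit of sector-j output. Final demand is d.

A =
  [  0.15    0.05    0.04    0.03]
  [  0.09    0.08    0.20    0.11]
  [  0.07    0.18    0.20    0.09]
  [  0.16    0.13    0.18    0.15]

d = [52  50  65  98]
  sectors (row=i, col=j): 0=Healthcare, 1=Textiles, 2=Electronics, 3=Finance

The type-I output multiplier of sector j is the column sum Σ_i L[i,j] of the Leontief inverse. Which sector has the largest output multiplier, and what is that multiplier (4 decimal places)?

Electronics (2.1952)

Form M = I − A:
  [  0.85   -0.05   -0.04   -0.03]
  [ -0.09    0.92   -0.20   -0.11]
  [ -0.07   -0.18    0.80   -0.09]
  [ -0.16   -0.13   -0.18    0.85]
Leontief inverse L = M⁻¹:
  [  1.2068    0.0941    0.0985    0.0652]
  [  0.1930    1.1946    0.3530    0.1988]
  [  0.1822    0.3069    1.3791    0.1922]
  [  0.2953    0.2654    0.3646    1.2598]
Total output x = L · d:
  x_0 = 1.2068·52 + 0.0941·50 + 0.0985·65 + 0.0652·98 = 80.2528
  x_1 = 0.1930·52 + 1.1946·50 + 0.3530·65 + 0.1988·98 = 112.1929
  x_2 = 0.1822·52 + 0.3069·50 + 1.3791·65 + 0.1922·98 = 133.2914
  x_3 = 0.2953·52 + 0.2654·50 + 0.3646·65 + 1.2598·98 = 175.7859
Output multipliers (column sums of L):
  Healthcare: 1.8773
  Textiles: 1.8610
  Electronics: 2.1952
  Finance: 1.7160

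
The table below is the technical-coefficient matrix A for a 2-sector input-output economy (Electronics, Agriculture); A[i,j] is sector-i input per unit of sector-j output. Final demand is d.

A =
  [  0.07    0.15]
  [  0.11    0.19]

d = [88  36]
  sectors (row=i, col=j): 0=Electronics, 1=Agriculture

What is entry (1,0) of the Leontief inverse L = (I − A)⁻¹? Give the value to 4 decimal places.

Form M = I − A:
  [  0.93   -0.15]
  [ -0.11    0.81]
Leontief inverse L = M⁻¹:
  [  1.0993    0.2036]
  [  0.1493    1.2622]
Total output x = L · d:
  x_0 = 1.0993·88 + 0.2036·36 = 104.0717
  x_1 = 0.1493·88 + 1.2622·36 = 58.5776

L[1,0] = 0.1493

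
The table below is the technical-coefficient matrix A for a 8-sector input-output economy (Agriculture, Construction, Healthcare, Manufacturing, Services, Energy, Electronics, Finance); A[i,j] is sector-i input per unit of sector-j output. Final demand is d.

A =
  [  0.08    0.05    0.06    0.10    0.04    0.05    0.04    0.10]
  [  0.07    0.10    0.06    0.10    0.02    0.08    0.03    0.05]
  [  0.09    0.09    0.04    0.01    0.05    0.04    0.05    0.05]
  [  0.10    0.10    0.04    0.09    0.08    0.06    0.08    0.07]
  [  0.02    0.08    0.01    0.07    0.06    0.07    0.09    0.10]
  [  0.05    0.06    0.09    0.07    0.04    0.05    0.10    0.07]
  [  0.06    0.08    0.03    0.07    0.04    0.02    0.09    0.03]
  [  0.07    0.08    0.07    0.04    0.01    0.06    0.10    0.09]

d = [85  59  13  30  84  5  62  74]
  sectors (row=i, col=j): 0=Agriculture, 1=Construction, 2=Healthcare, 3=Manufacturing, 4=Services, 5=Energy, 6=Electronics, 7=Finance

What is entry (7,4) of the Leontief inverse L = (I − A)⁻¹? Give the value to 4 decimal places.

L[7,4] = 0.0504

Form M = I − A:
  [  0.92   -0.05   -0.06   -0.10   -0.04   -0.05   -0.04   -0.10]
  [ -0.07    0.90   -0.06   -0.10   -0.02   -0.08   -0.03   -0.05]
  [ -0.09   -0.09    0.96   -0.01   -0.05   -0.04   -0.05   -0.05]
  [ -0.10   -0.10   -0.04    0.91   -0.08   -0.06   -0.08   -0.07]
  [ -0.02   -0.08   -0.01   -0.07    0.94   -0.07   -0.09   -0.10]
  [ -0.05   -0.06   -0.09   -0.07   -0.04    0.95   -0.10   -0.07]
  [ -0.06   -0.08   -0.03   -0.07   -0.04   -0.02    0.91   -0.03]
  [ -0.07   -0.08   -0.07   -0.04   -0.01   -0.06   -0.10    0.91]
Leontief inverse L = M⁻¹:
  [  1.1563    0.1359    0.1155    0.1748    0.0845    0.1080    0.1166    0.1758]
  [  0.1456    1.1853    0.1162    0.1763    0.0641    0.1381    0.1023    0.1221]
  [  0.1475    0.1569    1.0839    0.0714    0.0827    0.0864    0.1072    0.1091]
  [  0.1871    0.2018    0.1040    1.1829    0.1329    0.1293    0.1693    0.1585]
  [  0.0885    0.1631    0.0624    0.1429    1.1008    0.1253    0.1665    0.1692]
  [  0.1247    0.1464    0.1431    0.1426    0.0842    1.1053    0.1760    0.1407]
  [  0.1197    0.1496    0.0716    0.1335    0.0761    0.0656    1.1490    0.0869]
  [  0.1437    0.1635    0.1250    0.1121    0.0504    0.1142    0.1733    1.1592]
Total output x = L · d:
  x_0 = 1.1563·85 + 0.1359·59 + 0.1155·13 + 0.1748·30 + 0.0845·84 + 0.1080·5 + 0.1166·62 + 0.1758·74 = 140.9201
  x_1 = 0.1456·85 + 1.1853·59 + 0.1162·13 + 0.1763·30 + 0.0641·84 + 0.1381·5 + 0.1023·62 + 0.1221·74 = 110.5625
  x_2 = 0.1475·85 + 0.1569·59 + 1.0839·13 + 0.0714·30 + 0.0827·84 + 0.0864·5 + 0.1072·62 + 0.1091·74 = 60.1310
  x_3 = 0.1871·85 + 0.2018·59 + 0.1040·13 + 1.1829·30 + 0.1329·84 + 0.1293·5 + 0.1693·62 + 0.1585·74 = 98.6849
  x_4 = 0.0885·85 + 0.1631·59 + 0.0624·13 + 0.1429·30 + 1.1008·84 + 0.1253·5 + 0.1665·62 + 0.1692·74 = 138.1802
  x_5 = 0.1247·85 + 0.1464·59 + 0.1431·13 + 0.1426·30 + 0.0842·84 + 1.1053·5 + 0.1760·62 + 0.1407·74 = 59.2955
  x_6 = 0.1197·85 + 0.1496·59 + 0.0716·13 + 0.1335·30 + 0.0761·84 + 0.0656·5 + 1.1490·62 + 0.0869·74 = 108.3191
  x_7 = 0.1437·85 + 0.1635·59 + 0.1250·13 + 0.1121·30 + 0.0504·84 + 0.1142·5 + 0.1733·62 + 1.1592·74 = 128.1730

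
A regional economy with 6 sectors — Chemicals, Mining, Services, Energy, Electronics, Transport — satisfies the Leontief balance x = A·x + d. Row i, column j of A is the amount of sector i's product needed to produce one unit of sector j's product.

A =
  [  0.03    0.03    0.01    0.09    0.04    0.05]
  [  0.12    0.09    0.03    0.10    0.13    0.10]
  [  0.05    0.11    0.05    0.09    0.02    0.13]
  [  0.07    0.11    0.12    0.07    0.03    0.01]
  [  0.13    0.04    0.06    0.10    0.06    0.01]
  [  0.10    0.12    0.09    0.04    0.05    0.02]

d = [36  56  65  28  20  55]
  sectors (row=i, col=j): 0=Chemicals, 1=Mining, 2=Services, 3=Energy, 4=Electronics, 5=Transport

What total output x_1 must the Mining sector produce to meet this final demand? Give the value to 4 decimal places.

94.7806

Form M = I − A:
  [  0.97   -0.03   -0.01   -0.09   -0.04   -0.05]
  [ -0.12    0.91   -0.03   -0.10   -0.13   -0.10]
  [ -0.05   -0.11    0.95   -0.09   -0.02   -0.13]
  [ -0.07   -0.11   -0.12    0.93   -0.03   -0.01]
  [ -0.13   -0.04   -0.06   -0.10    0.94   -0.01]
  [ -0.10   -0.12   -0.09   -0.04   -0.05    0.98]
Leontief inverse L = M⁻¹:
  [  1.0656    0.0666    0.0394    0.1238    0.0630    0.0683]
  [  0.2012    1.1649    0.0869    0.1792    0.1849    0.1444]
  [  0.1168    0.1808    1.0993    0.1518    0.0674    0.1725]
  [  0.1265    0.1709    0.1596    1.1315    0.0716    0.0573]
  [  0.1785    0.0904    0.0977    0.1559    1.0933    0.0440]
  [  0.1584    0.1776    0.1271    0.1027    0.0940    1.0655]
Total output x = L · d:
  x_0 = 1.0656·36 + 0.0666·56 + 0.0394·65 + 0.1238·28 + 0.0630·20 + 0.0683·55 = 53.1387
  x_1 = 0.2012·36 + 1.1649·56 + 0.0869·65 + 0.1792·28 + 0.1849·20 + 0.1444·55 = 94.7806
  x_2 = 0.1168·36 + 0.1808·56 + 1.0993·65 + 0.1518·28 + 0.0674·20 + 0.1725·55 = 100.8702
  x_3 = 0.1265·36 + 0.1709·56 + 0.1596·65 + 1.1315·28 + 0.0716·20 + 0.0573·55 = 60.7714
  x_4 = 0.1785·36 + 0.0904·56 + 0.0977·65 + 0.1559·28 + 1.0933·20 + 0.0440·55 = 46.4907
  x_5 = 0.1584·36 + 0.1776·56 + 0.1271·65 + 0.1027·28 + 0.0940·20 + 1.0655·55 = 87.2666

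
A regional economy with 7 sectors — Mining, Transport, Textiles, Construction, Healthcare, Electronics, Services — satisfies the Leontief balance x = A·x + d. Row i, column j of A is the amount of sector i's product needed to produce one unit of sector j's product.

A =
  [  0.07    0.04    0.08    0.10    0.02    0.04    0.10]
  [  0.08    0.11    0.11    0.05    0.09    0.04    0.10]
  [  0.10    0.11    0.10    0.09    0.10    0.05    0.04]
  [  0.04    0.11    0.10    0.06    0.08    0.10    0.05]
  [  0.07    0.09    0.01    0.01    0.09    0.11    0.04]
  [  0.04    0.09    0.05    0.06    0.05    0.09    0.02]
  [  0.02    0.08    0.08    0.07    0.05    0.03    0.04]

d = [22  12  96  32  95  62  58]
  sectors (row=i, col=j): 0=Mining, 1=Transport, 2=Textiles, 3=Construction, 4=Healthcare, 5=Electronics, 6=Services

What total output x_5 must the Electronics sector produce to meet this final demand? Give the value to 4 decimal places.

102.6110

Form M = I − A:
  [  0.93   -0.04   -0.08   -0.10   -0.02   -0.04   -0.10]
  [ -0.08    0.89   -0.11   -0.05   -0.09   -0.04   -0.10]
  [ -0.10   -0.11    0.90   -0.09   -0.10   -0.05   -0.04]
  [ -0.04   -0.11   -0.10    0.94   -0.08   -0.10   -0.05]
  [ -0.07   -0.09   -0.01   -0.01    0.91   -0.11   -0.04]
  [ -0.04   -0.09   -0.05   -0.06   -0.05    0.91   -0.02]
  [ -0.02   -0.08   -0.08   -0.07   -0.05   -0.03    0.96]
Leontief inverse L = M⁻¹:
  [  1.1220    0.1199    0.1514    0.1583    0.0805    0.0949    0.1492]
  [  0.1520    1.2132    0.1980    0.1209    0.1709    0.1103    0.1662]
  [  0.1750    0.2160    1.1898    0.1621    0.1831    0.1261    0.1090]
  [  0.1073    0.2090    0.1809    1.1243    0.1571    0.1700    0.1091]
  [  0.1182    0.1602    0.0657    0.0563    1.1432    0.1630    0.0857]
  [  0.0890    0.1630    0.1102    0.1076    0.1060    1.1428    0.0647]
  [  0.0674    0.1503    0.1389    0.1152    0.1055    0.0783    1.0822]
Total output x = L · d:
  x_0 = 1.1220·22 + 0.1199·12 + 0.1514·96 + 0.1583·32 + 0.0805·95 + 0.0949·62 + 0.1492·58 = 67.9108
  x_1 = 0.1520·22 + 1.2132·12 + 0.1980·96 + 0.1209·32 + 0.1709·95 + 0.1103·62 + 0.1662·58 = 73.4985
  x_2 = 0.1750·22 + 0.2160·12 + 1.1898·96 + 0.1621·32 + 0.1831·95 + 0.1261·62 + 0.1090·58 = 157.3957
  x_3 = 0.1073·22 + 0.2090·12 + 0.1809·96 + 1.1243·32 + 0.1571·95 + 0.1700·62 + 0.1091·58 = 90.0046
  x_4 = 0.1182·22 + 0.1602·12 + 0.0657·96 + 0.0563·32 + 1.1432·95 + 0.1630·62 + 0.0857·58 = 136.3159
  x_5 = 0.0890·22 + 0.1630·12 + 0.1102·96 + 0.1076·32 + 0.1060·95 + 1.1428·62 + 0.0647·58 = 102.6110
  x_6 = 0.0674·22 + 0.1503·12 + 0.1389·96 + 0.1152·32 + 0.1055·95 + 0.0783·62 + 1.0822·58 = 97.9419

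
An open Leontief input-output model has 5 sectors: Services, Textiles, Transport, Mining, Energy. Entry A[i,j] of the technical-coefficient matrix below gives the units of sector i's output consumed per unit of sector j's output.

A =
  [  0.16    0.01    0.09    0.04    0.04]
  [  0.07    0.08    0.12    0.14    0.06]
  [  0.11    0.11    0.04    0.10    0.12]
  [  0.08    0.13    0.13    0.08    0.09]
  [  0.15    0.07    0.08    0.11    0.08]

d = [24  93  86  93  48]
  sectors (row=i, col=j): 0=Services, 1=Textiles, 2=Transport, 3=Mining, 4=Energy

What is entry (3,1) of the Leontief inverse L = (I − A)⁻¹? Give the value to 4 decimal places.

L[3,1] = 0.2054

Form M = I − A:
  [  0.84   -0.01   -0.09   -0.04   -0.04]
  [ -0.07    0.92   -0.12   -0.14   -0.06]
  [ -0.11   -0.11    0.96   -0.10   -0.12]
  [ -0.08   -0.13   -0.13    0.92   -0.09]
  [ -0.15   -0.07   -0.08   -0.11    0.92]
Leontief inverse L = M⁻¹:
  [  1.2362    0.0489    0.1407    0.0865    0.0837]
  [  0.1666    1.1538    0.2005    0.2202    0.1302]
  [  0.2120    0.1762    1.1234    0.1802    0.1849]
  [  0.1859    0.2054    0.2151    1.1693    0.1639]
  [  0.2549    0.1356    0.1616    0.1863    1.1462]
Total output x = L · d:
  x_0 = 1.2362·24 + 0.0489·93 + 0.1407·86 + 0.0865·93 + 0.0837·48 = 58.3727
  x_1 = 0.1666·24 + 1.1538·93 + 0.2005·86 + 0.2202·93 + 0.1302·48 = 155.2666
  x_2 = 0.2120·24 + 0.1762·93 + 1.1234·86 + 0.1802·93 + 0.1849·48 = 143.7137
  x_3 = 0.1859·24 + 0.2054·93 + 0.2151·86 + 1.1693·93 + 0.1639·48 = 158.6793
  x_4 = 0.2549·24 + 0.1356·93 + 0.1616·86 + 0.1863·93 + 1.1462·48 = 104.9743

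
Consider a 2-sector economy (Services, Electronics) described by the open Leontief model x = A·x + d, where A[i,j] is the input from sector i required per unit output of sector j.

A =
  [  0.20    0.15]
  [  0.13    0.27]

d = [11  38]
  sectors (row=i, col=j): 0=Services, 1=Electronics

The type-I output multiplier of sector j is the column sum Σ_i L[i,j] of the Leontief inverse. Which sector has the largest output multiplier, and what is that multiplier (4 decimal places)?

Electronics (1.6829)

Form M = I − A:
  [  0.80   -0.15]
  [ -0.13    0.73]
Leontief inverse L = M⁻¹:
  [  1.2932    0.2657]
  [  0.2303    1.4172]
Total output x = L · d:
  x_0 = 1.2932·11 + 0.2657·38 = 24.3224
  x_1 = 0.2303·11 + 1.4172·38 = 56.3862
Output multipliers (column sums of L):
  Services: 1.5235
  Electronics: 1.6829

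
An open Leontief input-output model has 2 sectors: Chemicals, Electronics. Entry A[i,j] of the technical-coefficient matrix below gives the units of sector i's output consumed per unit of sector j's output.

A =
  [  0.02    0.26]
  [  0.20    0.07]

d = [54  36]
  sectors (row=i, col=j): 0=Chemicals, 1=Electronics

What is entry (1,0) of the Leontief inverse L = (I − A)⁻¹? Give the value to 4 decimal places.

Form M = I − A:
  [  0.98   -0.26]
  [ -0.20    0.93]
Leontief inverse L = M⁻¹:
  [  1.0822    0.3025]
  [  0.2327    1.1403]
Total output x = L · d:
  x_0 = 1.0822·54 + 0.3025·36 = 69.3274
  x_1 = 0.2327·54 + 1.1403·36 = 53.6188

L[1,0] = 0.2327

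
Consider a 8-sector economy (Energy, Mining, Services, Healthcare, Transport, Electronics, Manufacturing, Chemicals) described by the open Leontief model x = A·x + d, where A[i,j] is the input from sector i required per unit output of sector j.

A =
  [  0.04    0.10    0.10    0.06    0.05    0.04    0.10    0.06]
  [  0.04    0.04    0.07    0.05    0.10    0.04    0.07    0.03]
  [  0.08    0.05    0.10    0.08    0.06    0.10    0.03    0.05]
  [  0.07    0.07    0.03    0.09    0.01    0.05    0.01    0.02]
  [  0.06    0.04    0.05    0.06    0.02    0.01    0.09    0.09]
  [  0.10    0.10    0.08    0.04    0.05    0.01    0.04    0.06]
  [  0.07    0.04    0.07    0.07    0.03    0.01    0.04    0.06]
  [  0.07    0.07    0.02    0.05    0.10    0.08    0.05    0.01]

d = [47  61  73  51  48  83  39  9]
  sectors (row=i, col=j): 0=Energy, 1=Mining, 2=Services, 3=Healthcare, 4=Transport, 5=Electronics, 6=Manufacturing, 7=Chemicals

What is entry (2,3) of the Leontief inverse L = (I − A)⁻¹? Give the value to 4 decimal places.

Form M = I − A:
  [  0.96   -0.10   -0.10   -0.06   -0.05   -0.04   -0.10   -0.06]
  [ -0.04    0.96   -0.07   -0.05   -0.10   -0.04   -0.07   -0.03]
  [ -0.08   -0.05    0.90   -0.08   -0.06   -0.10   -0.03   -0.05]
  [ -0.07   -0.07   -0.03    0.91   -0.01   -0.05   -0.01   -0.02]
  [ -0.06   -0.04   -0.05   -0.06    0.98   -0.01   -0.09   -0.09]
  [ -0.10   -0.10   -0.08   -0.04   -0.05    0.99   -0.04   -0.06]
  [ -0.07   -0.04   -0.07   -0.07   -0.03   -0.01    0.96   -0.06]
  [ -0.07   -0.07   -0.02   -0.05   -0.10   -0.08   -0.05    0.99]
Leontief inverse L = M⁻¹:
  [  1.1057    0.1603    0.1671    0.1246    0.1042    0.0855    0.1523    0.1067]
  [  0.0928    1.0885    0.1230    0.1018    0.1388    0.0736    0.1137    0.0709]
  [  0.1485    0.1176    1.1696    0.1448    0.1128    0.1462    0.0839    0.0988]
  [  0.1108    0.1131    0.0726    1.1311    0.0434    0.0783    0.0437    0.0480]
  [  0.1094    0.0879    0.0985    0.1094    1.0610    0.0455    0.1298    0.1236]
  [  0.1552    0.1555    0.1410    0.0966    0.1002    1.0519    0.0914    0.1016]
  [  0.1161    0.0859    0.1171    0.1171    0.0677    0.0449    1.0779    0.0921]
  [  0.1228    0.1222    0.0751    0.1008    0.1403    0.1100    0.0977    1.0524]
Total output x = L · d:
  x_0 = 1.1057·47 + 0.1603·61 + 0.1671·73 + 0.1246·51 + 0.1042·48 + 0.0855·83 + 0.1523·39 + 0.1067·9 = 99.2979
  x_1 = 0.0928·47 + 1.0885·61 + 0.1230·73 + 0.1018·51 + 0.1388·48 + 0.0736·83 + 0.1137·39 + 0.0709·9 = 102.7798
  x_2 = 0.1485·47 + 0.1176·61 + 1.1696·73 + 0.1448·51 + 0.1128·48 + 0.1462·83 + 0.0839·39 + 0.0988·9 = 128.6203
  x_3 = 0.1108·47 + 0.1131·61 + 0.0726·73 + 1.1311·51 + 0.0434·48 + 0.0783·83 + 0.0437·39 + 0.0480·9 = 85.8091
  x_4 = 0.1094·47 + 0.0879·61 + 0.0985·73 + 0.1094·51 + 1.0610·48 + 0.0455·83 + 0.1298·39 + 0.1236·9 = 84.1428
  x_5 = 0.1552·47 + 0.1555·61 + 0.1410·73 + 0.0966·51 + 0.1002·48 + 1.0519·83 + 0.0914·39 + 0.1016·9 = 128.6052
  x_6 = 0.1161·47 + 0.0859·61 + 0.1171·73 + 0.1171·51 + 0.0677·48 + 0.0449·83 + 1.0779·39 + 0.0921·9 = 75.0647
  x_7 = 0.1228·47 + 0.1222·61 + 0.0751·73 + 0.1008·51 + 0.1403·48 + 0.1100·83 + 0.0977·39 + 1.0524·9 = 52.9942

L[2,3] = 0.1448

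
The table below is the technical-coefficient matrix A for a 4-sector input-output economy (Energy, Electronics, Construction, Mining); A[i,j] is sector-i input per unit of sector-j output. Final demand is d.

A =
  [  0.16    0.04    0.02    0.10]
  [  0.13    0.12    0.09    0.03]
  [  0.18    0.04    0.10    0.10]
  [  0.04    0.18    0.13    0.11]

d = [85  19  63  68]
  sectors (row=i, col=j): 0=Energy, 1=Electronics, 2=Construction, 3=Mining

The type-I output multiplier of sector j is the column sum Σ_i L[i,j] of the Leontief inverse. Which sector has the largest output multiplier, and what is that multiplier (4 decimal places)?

Energy (1.8432)

Form M = I − A:
  [  0.84   -0.04   -0.02   -0.10]
  [ -0.13    0.88   -0.09   -0.03]
  [ -0.18   -0.04    0.90   -0.10]
  [ -0.04   -0.18   -0.13    0.89]
Leontief inverse L = M⁻¹:
  [  1.2234    0.0883    0.0572    0.1469]
  [  0.2130    1.1681    0.1328    0.0782]
  [  0.2694    0.0978    1.1504    0.1628]
  [  0.1374    0.2545    0.1975    1.1698]
Total output x = L · d:
  x_0 = 1.2234·85 + 0.0883·19 + 0.0572·63 + 0.1469·68 = 119.2568
  x_1 = 0.2130·85 + 1.1681·19 + 0.1328·63 + 0.0782·68 = 53.9841
  x_2 = 0.2694·85 + 0.0978·19 + 1.1504·63 + 0.1628·68 = 108.3065
  x_3 = 0.1374·85 + 0.2545·19 + 0.1975·63 + 1.1698·68 = 108.5025
Output multipliers (column sums of L):
  Energy: 1.8432
  Electronics: 1.6087
  Construction: 1.5379
  Mining: 1.5577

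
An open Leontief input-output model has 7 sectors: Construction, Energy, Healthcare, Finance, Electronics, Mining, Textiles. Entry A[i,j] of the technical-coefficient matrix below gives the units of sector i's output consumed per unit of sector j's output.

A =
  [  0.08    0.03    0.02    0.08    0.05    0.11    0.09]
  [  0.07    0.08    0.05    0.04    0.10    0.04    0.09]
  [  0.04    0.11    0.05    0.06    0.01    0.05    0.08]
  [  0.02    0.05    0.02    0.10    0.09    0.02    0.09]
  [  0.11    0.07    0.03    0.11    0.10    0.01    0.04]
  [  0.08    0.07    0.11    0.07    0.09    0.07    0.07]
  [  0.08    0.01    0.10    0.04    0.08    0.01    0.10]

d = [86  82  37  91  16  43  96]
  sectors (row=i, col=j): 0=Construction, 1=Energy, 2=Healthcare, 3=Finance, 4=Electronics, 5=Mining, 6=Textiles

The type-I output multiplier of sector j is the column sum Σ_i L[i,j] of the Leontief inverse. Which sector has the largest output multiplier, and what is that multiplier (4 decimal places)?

Form M = I − A:
  [  0.92   -0.03   -0.02   -0.08   -0.05   -0.11   -0.09]
  [ -0.07    0.92   -0.05   -0.04   -0.10   -0.04   -0.09]
  [ -0.04   -0.11    0.95   -0.06   -0.01   -0.05   -0.08]
  [ -0.02   -0.05   -0.02    0.90   -0.09   -0.02   -0.09]
  [ -0.11   -0.07   -0.03   -0.11    0.90   -0.01   -0.04]
  [ -0.08   -0.07   -0.11   -0.07   -0.09    0.93   -0.07]
  [ -0.08   -0.01   -0.10   -0.04   -0.08   -0.01    0.90]
Leontief inverse L = M⁻¹:
  [  1.1391    0.0747    0.0683    0.1417    0.1153    0.1476    0.1582]
  [  0.1322    1.1281    0.0948    0.1013    0.1654    0.0749    0.1578]
  [  0.0883    0.1518    1.0909    0.1078    0.0652    0.0802    0.1409]
  [  0.0680    0.0874    0.0552    1.1524    0.1466    0.0427    0.1455]
  [  0.1683    0.1164    0.0668    0.1754    1.1658    0.0460    0.1073]
  [  0.1497    0.1310    0.1631    0.1434    0.1638    1.1138    0.1508]
  [  0.1322    0.0517    0.1385    0.0941    0.1313    0.0412    1.1603]
Total output x = L · d:
  x_0 = 1.1391·86 + 0.0747·82 + 0.0683·37 + 0.1417·91 + 0.1153·16 + 0.1476·43 + 0.1582·96 = 142.8969
  x_1 = 0.1322·86 + 1.1281·82 + 0.0948·37 + 0.1013·91 + 0.1654·16 + 0.0749·43 + 0.1578·96 = 137.6022
  x_2 = 0.0883·86 + 0.1518·82 + 1.0909·37 + 0.1078·91 + 0.0652·16 + 0.0802·43 + 0.1409·96 = 88.2318
  x_3 = 0.0680·86 + 0.0874·82 + 0.0552·37 + 1.1524·91 + 0.1466·16 + 0.0427·43 + 0.1455·96 = 138.0793
  x_4 = 0.1683·86 + 0.1164·82 + 0.0668·37 + 0.1754·91 + 1.1658·16 + 0.0460·43 + 0.1073·96 = 73.3842
  x_5 = 0.1497·86 + 0.1310·82 + 0.1631·37 + 0.1434·91 + 0.1638·16 + 1.1138·43 + 0.1508·96 = 107.6974
  x_6 = 0.1322·86 + 0.0517·82 + 0.1385·37 + 0.0941·91 + 0.1313·16 + 0.0412·43 + 1.1603·96 = 144.5576
Output multipliers (column sums of L):
  Construction: 1.8778
  Energy: 1.7412
  Healthcare: 1.6776
  Finance: 1.9161
  Electronics: 1.9534
  Mining: 1.5464
  Textiles: 2.0208

Textiles (2.0208)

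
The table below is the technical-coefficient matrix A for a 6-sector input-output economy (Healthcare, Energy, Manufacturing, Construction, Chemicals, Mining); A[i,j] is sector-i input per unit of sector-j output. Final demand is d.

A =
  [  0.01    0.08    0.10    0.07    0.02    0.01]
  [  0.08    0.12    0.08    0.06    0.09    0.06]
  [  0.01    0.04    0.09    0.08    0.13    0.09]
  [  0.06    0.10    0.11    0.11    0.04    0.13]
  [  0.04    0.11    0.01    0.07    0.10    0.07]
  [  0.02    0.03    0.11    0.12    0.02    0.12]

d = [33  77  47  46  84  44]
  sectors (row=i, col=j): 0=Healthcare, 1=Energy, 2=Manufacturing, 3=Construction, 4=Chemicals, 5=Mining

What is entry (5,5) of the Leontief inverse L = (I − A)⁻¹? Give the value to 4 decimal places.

Form M = I − A:
  [  0.99   -0.08   -0.10   -0.07   -0.02   -0.01]
  [ -0.08    0.88   -0.08   -0.06   -0.09   -0.06]
  [ -0.01   -0.04    0.91   -0.08   -0.13   -0.09]
  [ -0.06   -0.10   -0.11    0.89   -0.04   -0.13]
  [ -0.04   -0.11   -0.01   -0.07    0.90   -0.07]
  [ -0.02   -0.03   -0.11   -0.12   -0.02    0.88]
Leontief inverse L = M⁻¹:
  [  1.0322    0.1233    0.1458    0.1152    0.0627    0.0571]
  [  0.1147    1.1921    0.1508    0.1324    0.1523    0.1297]
  [  0.0399    0.1021    1.1521    0.1502    0.1878    0.1624]
  [  0.0975    0.1749    0.1986    1.1988    0.1065    0.2189]
  [  0.0716    0.1725    0.0672    0.1312    1.1484    0.1302]
  [  0.0473    0.0840    0.1811    0.1924    0.0707    1.1952]
Total output x = L · d:
  x_0 = 1.0322·33 + 0.1233·77 + 0.1458·47 + 0.1152·46 + 0.0627·84 + 0.0571·44 = 63.4925
  x_1 = 0.1147·33 + 1.1921·77 + 0.1508·47 + 0.1324·46 + 0.1523·84 + 0.1297·44 = 127.2542
  x_2 = 0.0399·33 + 0.1021·77 + 1.1521·47 + 0.1502·46 + 0.1878·84 + 0.1624·44 = 93.1544
  x_3 = 0.0975·33 + 0.1749·77 + 0.1986·47 + 1.1988·46 + 0.1065·84 + 0.2189·44 = 99.7437
  x_4 = 0.0716·33 + 0.1725·77 + 0.0672·47 + 0.1312·46 + 1.1484·84 + 0.1302·44 = 127.0280
  x_5 = 0.0473·33 + 0.0840·77 + 0.1811·47 + 0.1924·46 + 0.0707·84 + 1.1952·44 = 83.9139

L[5,5] = 1.1952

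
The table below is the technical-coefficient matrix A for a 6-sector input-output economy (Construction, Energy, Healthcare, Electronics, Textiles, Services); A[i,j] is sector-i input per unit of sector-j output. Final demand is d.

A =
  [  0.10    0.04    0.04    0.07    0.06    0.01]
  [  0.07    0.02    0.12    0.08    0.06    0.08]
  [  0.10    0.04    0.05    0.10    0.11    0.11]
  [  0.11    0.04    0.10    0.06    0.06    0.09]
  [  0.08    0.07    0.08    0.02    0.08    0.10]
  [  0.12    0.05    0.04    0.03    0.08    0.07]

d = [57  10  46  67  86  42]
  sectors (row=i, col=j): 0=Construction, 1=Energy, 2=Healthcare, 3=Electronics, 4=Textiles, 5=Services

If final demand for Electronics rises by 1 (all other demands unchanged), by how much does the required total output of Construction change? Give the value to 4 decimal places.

0.1032

Form M = I − A:
  [  0.90   -0.04   -0.04   -0.07   -0.06   -0.01]
  [ -0.07    0.98   -0.12   -0.08   -0.06   -0.08]
  [ -0.10   -0.04    0.95   -0.10   -0.11   -0.11]
  [ -0.11   -0.04   -0.10    0.94   -0.06   -0.09]
  [ -0.08   -0.07   -0.08   -0.02    0.92   -0.10]
  [ -0.12   -0.05   -0.04   -0.03   -0.08    0.93]
Leontief inverse L = M⁻¹:
  [  1.1526    0.0640    0.0779    0.1032    0.0995    0.0478]
  [  0.1447    1.0537    0.1681    0.1252    0.1183    0.1369]
  [  0.1860    0.0801    1.1081    0.1478    0.1745    0.1730]
  [  0.1881    0.0751    0.1502    1.1074    0.1201    0.1463]
  [  0.1515    0.1030    0.1282    0.0628    1.1364    0.1539]
  [  0.1836    0.0796    0.0826    0.0675    0.1283    1.1142]
Total output x = L · d:
  x_0 = 1.1526·57 + 0.0640·10 + 0.0779·46 + 0.1032·67 + 0.0995·86 + 0.0478·42 = 87.4009
  x_1 = 0.1447·57 + 1.0537·10 + 0.1681·46 + 0.1252·67 + 0.1183·86 + 0.1369·42 = 50.8367
  x_2 = 0.1860·57 + 0.0801·10 + 1.1081·46 + 0.1478·67 + 0.1745·86 + 0.1730·42 = 94.5578
  x_3 = 0.1881·57 + 0.0751·10 + 0.1502·46 + 1.1074·67 + 0.1201·86 + 0.1463·42 = 109.0515
  x_4 = 0.1515·57 + 0.1030·10 + 0.1282·46 + 0.0628·67 + 1.1364·86 + 0.1539·42 = 123.9546
  x_5 = 0.1836·57 + 0.0796·10 + 0.0826·46 + 0.0675·67 + 0.1283·86 + 1.1142·42 = 77.4195
Δx_0 = L[0,3] · Δd_3 = 0.1032 · 1 = 0.1032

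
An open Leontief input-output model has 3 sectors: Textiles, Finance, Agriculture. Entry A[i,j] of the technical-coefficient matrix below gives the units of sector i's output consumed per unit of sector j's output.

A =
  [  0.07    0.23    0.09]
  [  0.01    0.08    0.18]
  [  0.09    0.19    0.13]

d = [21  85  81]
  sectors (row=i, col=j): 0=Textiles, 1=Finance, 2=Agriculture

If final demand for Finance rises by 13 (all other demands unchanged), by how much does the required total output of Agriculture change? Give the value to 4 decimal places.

3.6701

Form M = I − A:
  [  0.93   -0.23   -0.09]
  [ -0.01    0.92   -0.18]
  [ -0.09   -0.19    0.87]
Leontief inverse L = M⁻¹:
  [  1.0958    0.3106    0.1776]
  [  0.0356    1.1456    0.2407]
  [  0.1211    0.2823    1.2204]
Total output x = L · d:
  x_0 = 1.0958·21 + 0.3106·85 + 0.1776·81 = 63.8035
  x_1 = 0.0356·21 + 1.1456·85 + 0.2407·81 = 117.6177
  x_2 = 0.1211·21 + 0.2823·85 + 1.2204·81 = 125.3904
Δx_2 = L[2,1] · Δd_1 = 0.2823 · 13 = 3.6701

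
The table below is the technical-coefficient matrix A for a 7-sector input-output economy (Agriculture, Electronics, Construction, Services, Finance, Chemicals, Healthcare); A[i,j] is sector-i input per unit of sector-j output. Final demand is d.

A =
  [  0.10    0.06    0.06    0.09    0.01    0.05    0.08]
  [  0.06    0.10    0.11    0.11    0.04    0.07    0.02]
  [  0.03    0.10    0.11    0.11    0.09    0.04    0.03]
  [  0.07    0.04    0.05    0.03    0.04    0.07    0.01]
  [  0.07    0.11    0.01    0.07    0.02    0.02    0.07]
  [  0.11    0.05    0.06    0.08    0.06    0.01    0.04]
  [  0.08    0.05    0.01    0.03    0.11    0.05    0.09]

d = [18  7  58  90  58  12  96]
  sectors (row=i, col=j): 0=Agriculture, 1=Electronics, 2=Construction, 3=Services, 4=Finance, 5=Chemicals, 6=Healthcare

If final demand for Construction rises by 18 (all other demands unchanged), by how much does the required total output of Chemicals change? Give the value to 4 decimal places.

Form M = I − A:
  [  0.90   -0.06   -0.06   -0.09   -0.01   -0.05   -0.08]
  [ -0.06    0.90   -0.11   -0.11   -0.04   -0.07   -0.02]
  [ -0.03   -0.10    0.89   -0.11   -0.09   -0.04   -0.03]
  [ -0.07   -0.04   -0.05    0.97   -0.04   -0.07   -0.01]
  [ -0.07   -0.11   -0.01   -0.07    0.98   -0.02   -0.07]
  [ -0.11   -0.05   -0.06   -0.08   -0.06    0.99   -0.04]
  [ -0.08   -0.05   -0.01   -0.03   -0.11   -0.05    0.91]
Leontief inverse L = M⁻¹:
  [  1.1589    0.1135    0.1083    0.1473    0.0510    0.0883    0.1174]
  [  0.1228    1.1662    0.1717    0.1803    0.0851    0.1129    0.0556]
  [  0.0905    0.1685    1.1684    0.1786    0.1349    0.0824    0.0661]
  [  0.1114    0.0798    0.0851    1.0735    0.0657    0.0937    0.0353]
  [  0.1185    0.1559    0.0504    0.1178    1.0519    0.0537    0.1001]
  [  0.1622    0.1018    0.1033    0.1335    0.0931    1.0447    0.0744]
  [  0.1365    0.1030    0.0464    0.0818    0.1451    0.0819    1.1304]
Total output x = L · d:
  x_0 = 1.1589·18 + 0.1135·7 + 0.1083·58 + 0.1473·90 + 0.0510·58 + 0.0883·12 + 0.1174·96 = 56.4747
  x_1 = 0.1228·18 + 1.1662·7 + 0.1717·58 + 0.1803·90 + 0.0851·58 + 0.1129·12 + 0.0556·96 = 48.1890
  x_2 = 0.0905·18 + 0.1685·7 + 1.1684·58 + 0.1786·90 + 0.1349·58 + 0.0824·12 + 0.0661·96 = 101.8055
  x_3 = 0.1114·18 + 0.0798·7 + 0.0851·58 + 1.0735·90 + 0.0657·58 + 0.0937·12 + 0.0353·96 = 112.4470
  x_4 = 0.1185·18 + 0.1559·7 + 0.0504·58 + 0.1178·90 + 1.0519·58 + 0.0537·12 + 0.1001·96 = 88.0179
  x_5 = 0.1622·18 + 0.1018·7 + 0.1033·58 + 0.1335·90 + 0.0931·58 + 1.0447·12 + 0.0744·96 = 46.7196
  x_6 = 0.1365·18 + 0.1030·7 + 0.0464·58 + 0.0818·90 + 0.1451·58 + 0.0819·12 + 1.1304·96 = 131.1394
Δx_5 = L[5,2] · Δd_2 = 0.1033 · 18 = 1.8598

1.8598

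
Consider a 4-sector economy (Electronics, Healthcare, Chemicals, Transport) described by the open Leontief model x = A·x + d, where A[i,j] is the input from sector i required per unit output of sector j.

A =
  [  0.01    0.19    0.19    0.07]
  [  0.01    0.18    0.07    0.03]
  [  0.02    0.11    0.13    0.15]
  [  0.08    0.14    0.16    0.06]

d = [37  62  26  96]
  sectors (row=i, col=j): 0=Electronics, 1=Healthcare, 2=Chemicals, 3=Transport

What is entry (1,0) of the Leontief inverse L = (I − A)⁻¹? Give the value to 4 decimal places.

Form M = I − A:
  [  0.99   -0.19   -0.19   -0.07]
  [ -0.01    0.82   -0.07   -0.03]
  [ -0.02   -0.11    0.87   -0.15]
  [ -0.08   -0.14   -0.16    0.94]
Leontief inverse L = M⁻¹:
  [  1.0291    0.2971    0.2725    0.1296]
  [  0.0198    1.2499    0.1159    0.0599]
  [  0.0430    0.2074    1.2129    0.2034]
  [  0.0979    0.2467    0.2469    1.1184]
Total output x = L · d:
  x_0 = 1.0291·37 + 0.2971·62 + 0.2725·26 + 0.1296·96 = 76.0235
  x_1 = 0.0198·37 + 1.2499·62 + 0.1159·26 + 0.0599·96 = 86.9843
  x_2 = 0.0430·37 + 0.2074·62 + 1.2129·26 + 0.2034·96 = 65.5107
  x_3 = 0.0979·37 + 0.2467·62 + 0.2469·26 + 1.1184·96 = 132.7036

L[1,0] = 0.0198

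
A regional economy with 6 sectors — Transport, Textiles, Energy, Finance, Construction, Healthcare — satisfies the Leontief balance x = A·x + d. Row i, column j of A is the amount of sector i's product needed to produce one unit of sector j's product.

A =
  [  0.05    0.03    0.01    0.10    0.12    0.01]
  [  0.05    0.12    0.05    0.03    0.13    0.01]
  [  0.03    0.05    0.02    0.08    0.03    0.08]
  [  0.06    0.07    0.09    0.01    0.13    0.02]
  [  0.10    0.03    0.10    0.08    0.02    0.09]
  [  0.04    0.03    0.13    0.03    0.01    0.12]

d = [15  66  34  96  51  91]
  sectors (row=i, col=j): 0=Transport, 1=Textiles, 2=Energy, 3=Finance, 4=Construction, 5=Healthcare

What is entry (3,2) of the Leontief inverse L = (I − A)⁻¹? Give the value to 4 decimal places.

Form M = I − A:
  [  0.95   -0.03   -0.01   -0.10   -0.12   -0.01]
  [ -0.05    0.88   -0.05   -0.03   -0.13   -0.01]
  [ -0.03   -0.05    0.98   -0.08   -0.03   -0.08]
  [ -0.06   -0.07   -0.09    0.99   -0.13   -0.02]
  [ -0.10   -0.03   -0.10   -0.08    0.98   -0.09]
  [ -0.04   -0.03   -0.13   -0.03   -0.01    0.88]
Leontief inverse L = M⁻¹:
  [  1.0835    0.0565    0.0468    0.1289    0.1591    0.0364]
  [  0.0883    1.1572    0.0896    0.0667    0.1763    0.0419]
  [  0.0549    0.0757    1.0547    0.1014    0.0636    0.1062]
  [  0.0956    0.1015    0.1269    1.0484    0.1687    0.0549]
  [  0.1326    0.0625    0.1408    0.1167    1.0660    0.1267]
  [  0.0651    0.0574    0.1669    0.0602    0.0405    1.1584]
Total output x = L · d:
  x_0 = 1.0835·15 + 0.0565·66 + 0.0468·34 + 0.1289·96 + 0.1591·51 + 0.0364·91 = 45.3760
  x_1 = 0.0883·15 + 1.1572·66 + 0.0896·34 + 0.0667·96 + 0.1763·51 + 0.0419·91 = 99.9565
  x_2 = 0.0549·15 + 0.0757·66 + 1.0547·34 + 0.1014·96 + 0.0636·51 + 0.1062·91 = 64.3163
  x_3 = 0.0956·15 + 0.1015·66 + 0.1269·34 + 1.0484·96 + 0.1687·51 + 0.0549·91 = 126.6883
  x_4 = 0.1326·15 + 0.0625·66 + 0.1408·34 + 0.1167·96 + 1.0660·51 + 0.1267·91 = 87.9959
  x_5 = 0.0651·15 + 0.0574·66 + 0.1669·34 + 0.0602·96 + 0.0405·51 + 1.1584·91 = 123.6994

L[3,2] = 0.1269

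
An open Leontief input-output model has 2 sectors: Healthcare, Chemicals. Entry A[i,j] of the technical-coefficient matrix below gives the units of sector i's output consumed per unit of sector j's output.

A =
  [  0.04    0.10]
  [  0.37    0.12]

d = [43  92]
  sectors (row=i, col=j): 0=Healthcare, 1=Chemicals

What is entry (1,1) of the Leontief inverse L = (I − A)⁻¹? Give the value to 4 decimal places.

Form M = I − A:
  [  0.96   -0.10]
  [ -0.37    0.88]
Leontief inverse L = M⁻¹:
  [  1.0894    0.1238]
  [  0.4580    1.1884]
Total output x = L · d:
  x_0 = 1.0894·43 + 0.1238·92 = 58.2322
  x_1 = 0.4580·43 + 1.1884·92 = 129.0295

L[1,1] = 1.1884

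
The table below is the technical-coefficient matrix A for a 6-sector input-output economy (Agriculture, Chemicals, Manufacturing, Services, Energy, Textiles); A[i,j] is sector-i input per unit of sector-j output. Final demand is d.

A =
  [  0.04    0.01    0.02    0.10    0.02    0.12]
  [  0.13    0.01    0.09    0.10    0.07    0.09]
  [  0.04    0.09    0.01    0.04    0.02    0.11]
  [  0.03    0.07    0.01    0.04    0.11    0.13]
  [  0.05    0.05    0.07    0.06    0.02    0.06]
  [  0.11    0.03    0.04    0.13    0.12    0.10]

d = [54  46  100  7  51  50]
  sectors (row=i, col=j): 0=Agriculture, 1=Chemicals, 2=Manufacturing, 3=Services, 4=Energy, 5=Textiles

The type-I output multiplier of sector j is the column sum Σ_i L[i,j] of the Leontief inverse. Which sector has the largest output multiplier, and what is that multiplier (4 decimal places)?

Form M = I − A:
  [  0.96   -0.01   -0.02   -0.10   -0.02   -0.12]
  [ -0.13    0.99   -0.09   -0.10   -0.07   -0.09]
  [ -0.04   -0.09    0.99   -0.04   -0.02   -0.11]
  [ -0.03   -0.07   -0.01    0.96   -0.11   -0.13]
  [ -0.05   -0.05   -0.07   -0.06    0.98   -0.06]
  [ -0.11   -0.03   -0.04   -0.13   -0.12    0.90]
Leontief inverse L = M⁻¹:
  [  1.0758    0.0331    0.0378    0.1449    0.0630    0.1765]
  [  0.1777    1.0453    0.1158    0.1633    0.1203    0.1740]
  [  0.0827    0.1092    1.0336    0.0892    0.0608    0.1652]
  [  0.0793    0.0958    0.0403    1.0976    0.1563    0.1941]
  [  0.0847    0.0728    0.0885    0.1015    1.0545    0.1144]
  [  0.1638    0.0673    0.0720    0.1992    0.1776    1.1891]
Total output x = L · d:
  x_0 = 1.0758·54 + 0.0331·46 + 0.0378·100 + 0.1449·7 + 0.0630·51 + 0.1765·50 = 76.4406
  x_1 = 0.1777·54 + 1.0453·46 + 0.1158·100 + 0.1633·7 + 0.1203·51 + 0.1740·50 = 85.2367
  x_2 = 0.0827·54 + 0.1092·46 + 1.0336·100 + 0.0892·7 + 0.0608·51 + 0.1652·50 = 124.8360
  x_3 = 0.0793·54 + 0.0958·46 + 0.0403·100 + 1.0976·7 + 0.1563·51 + 0.1941·50 = 38.0770
  x_4 = 0.0847·54 + 0.0728·46 + 0.0885·100 + 0.1015·7 + 1.0545·51 + 0.1144·50 = 76.9900
  x_5 = 0.1638·54 + 0.0673·46 + 0.0720·100 + 0.1992·7 + 0.1776·51 + 1.1891·50 = 89.0531
Output multipliers (column sums of L):
  Agriculture: 1.6641
  Chemicals: 1.4235
  Manufacturing: 1.3880
  Services: 1.7958
  Energy: 1.6325
  Textiles: 2.0132

Textiles (2.0132)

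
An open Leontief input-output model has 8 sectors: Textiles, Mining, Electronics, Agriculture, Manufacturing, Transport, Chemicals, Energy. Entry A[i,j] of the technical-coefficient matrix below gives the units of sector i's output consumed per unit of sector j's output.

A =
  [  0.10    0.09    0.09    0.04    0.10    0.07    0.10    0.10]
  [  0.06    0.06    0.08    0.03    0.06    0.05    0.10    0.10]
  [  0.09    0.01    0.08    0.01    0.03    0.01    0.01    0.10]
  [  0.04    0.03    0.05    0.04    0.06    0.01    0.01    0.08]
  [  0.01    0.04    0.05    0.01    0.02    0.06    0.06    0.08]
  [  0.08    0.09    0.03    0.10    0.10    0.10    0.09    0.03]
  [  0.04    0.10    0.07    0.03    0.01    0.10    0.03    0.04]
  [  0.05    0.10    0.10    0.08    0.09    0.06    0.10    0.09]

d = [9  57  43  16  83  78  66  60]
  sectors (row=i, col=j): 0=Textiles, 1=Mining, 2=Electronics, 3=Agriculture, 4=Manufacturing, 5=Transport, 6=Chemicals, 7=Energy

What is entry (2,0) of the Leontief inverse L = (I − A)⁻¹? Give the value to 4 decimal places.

L[2,0] = 0.1358

Form M = I − A:
  [  0.90   -0.09   -0.09   -0.04   -0.10   -0.07   -0.10   -0.10]
  [ -0.06    0.94   -0.08   -0.03   -0.06   -0.05   -0.10   -0.10]
  [ -0.09   -0.01    0.92   -0.01   -0.03   -0.01   -0.01   -0.10]
  [ -0.04   -0.03   -0.05    0.96   -0.06   -0.01   -0.01   -0.08]
  [ -0.01   -0.04   -0.05   -0.01    0.98   -0.06   -0.06   -0.08]
  [ -0.08   -0.09   -0.03   -0.10   -0.10    0.90   -0.09   -0.03]
  [ -0.04   -0.10   -0.07   -0.03   -0.01   -0.10    0.97   -0.04]
  [ -0.05   -0.10   -0.10   -0.08   -0.09   -0.06   -0.10    0.91]
Leontief inverse L = M⁻¹:
  [  1.1822    0.1830    0.1888    0.0980    0.1803    0.1524    0.1905    0.2086]
  [  0.1240    1.1336    0.1581    0.0761    0.1219    0.1144    0.1692    0.1842]
  [  0.1358    0.0574    1.1349    0.0403    0.0749    0.0489    0.0577    0.1602]
  [  0.0763    0.0702    0.0965    1.0663    0.0975    0.0438    0.0509    0.1327]
  [  0.0500    0.0869    0.0977    0.0415    1.0597    0.1012    0.1039    0.1305]
  [  0.1497    0.1708    0.1113    0.1521    0.1711    1.1734    0.1678    0.1219]
  [  0.0948    0.1568    0.1294    0.0694    0.0637    0.1505    1.0878    0.1063]
  [  0.1255    0.1842    0.1922    0.1337    0.1632    0.1341    0.1808    1.1925]
Total output x = L · d:
  x_0 = 1.1822·9 + 0.1830·57 + 0.1888·43 + 0.0980·16 + 0.1803·83 + 0.1524·78 + 0.1905·66 + 0.2086·60 = 82.7025
  x_1 = 0.1240·9 + 1.1336·57 + 0.1581·43 + 0.0761·16 + 0.1219·83 + 0.1144·78 + 0.1692·66 + 0.1842·60 = 115.0025
  x_2 = 0.1358·9 + 0.0574·57 + 1.1349·43 + 0.0403·16 + 0.0749·83 + 0.0489·78 + 0.0577·66 + 0.1602·60 = 77.3879
  x_3 = 0.0763·9 + 0.0702·57 + 0.0965·43 + 1.0663·16 + 0.0975·83 + 0.0438·78 + 0.0509·66 + 0.1327·60 = 48.7269
  x_4 = 0.0500·9 + 0.0869·57 + 0.0977·43 + 0.0415·16 + 1.0597·83 + 0.1012·78 + 0.1039·66 + 0.1305·60 = 120.8061
  x_5 = 0.1497·9 + 0.1708·57 + 0.1113·43 + 0.1521·16 + 0.1711·83 + 1.1734·78 + 0.1678·66 + 0.1219·60 = 142.4187
  x_6 = 0.0948·9 + 0.1568·57 + 0.1294·43 + 0.0694·16 + 0.0637·83 + 0.1505·78 + 1.0878·66 + 0.1063·60 = 111.6678
  x_7 = 0.1255·9 + 0.1842·57 + 0.1922·43 + 0.1337·16 + 0.1632·83 + 0.1341·78 + 0.1808·66 + 1.1925·60 = 129.5129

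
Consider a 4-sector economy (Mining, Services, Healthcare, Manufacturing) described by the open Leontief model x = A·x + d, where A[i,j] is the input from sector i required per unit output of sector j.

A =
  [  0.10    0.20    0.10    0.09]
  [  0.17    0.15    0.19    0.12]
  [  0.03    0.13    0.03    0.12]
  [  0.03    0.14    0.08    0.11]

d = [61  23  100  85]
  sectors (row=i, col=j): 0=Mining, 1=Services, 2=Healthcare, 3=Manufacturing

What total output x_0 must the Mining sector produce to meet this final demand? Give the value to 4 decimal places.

Form M = I − A:
  [  0.90   -0.20   -0.10   -0.09]
  [ -0.17    0.85   -0.19   -0.12]
  [ -0.03   -0.13    0.97   -0.12]
  [ -0.03   -0.14   -0.08    0.89]
Leontief inverse L = M⁻¹:
  [  1.1893    0.3433    0.2059    0.1943]
  [  0.2693    1.3278    0.3083    0.2478]
  [  0.0840    0.2183    1.0977    0.1859]
  [  0.0900    0.2401    0.1541    1.1858]
Total output x = L · d:
  x_0 = 1.1893·61 + 0.3433·23 + 0.2059·100 + 0.1943·85 = 117.5495
  x_1 = 0.2693·61 + 1.3278·23 + 0.3083·100 + 0.2478·85 = 98.8658
  x_2 = 0.0840·61 + 0.2183·23 + 1.0977·100 + 0.1859·85 = 135.7168
  x_3 = 0.0900·61 + 0.2401·23 + 0.1541·100 + 1.1858·85 = 127.2191

117.5495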